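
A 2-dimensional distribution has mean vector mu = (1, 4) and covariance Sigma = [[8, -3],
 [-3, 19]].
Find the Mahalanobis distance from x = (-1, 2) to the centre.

Step 1 — centre the observation: (x - mu) = (-2, -2).

Step 2 — invert Sigma. det(Sigma) = 8·19 - (-3)² = 143.
  Sigma^{-1} = (1/det) · [[d, -b], [-b, a]] = [[0.1329, 0.021],
 [0.021, 0.0559]].

Step 3 — form the quadratic (x - mu)^T · Sigma^{-1} · (x - mu):
  Sigma^{-1} · (x - mu) = (-0.3077, -0.1538).
  (x - mu)^T · [Sigma^{-1} · (x - mu)] = (-2)·(-0.3077) + (-2)·(-0.1538) = 0.9231.

Step 4 — take square root: d = √(0.9231) ≈ 0.9608.

d(x, mu) = √(0.9231) ≈ 0.9608


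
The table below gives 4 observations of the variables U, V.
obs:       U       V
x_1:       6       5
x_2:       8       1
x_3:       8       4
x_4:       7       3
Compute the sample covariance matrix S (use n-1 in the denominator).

Step 1 — column means:
  mean(U) = (6 + 8 + 8 + 7) / 4 = 29/4 = 7.25
  mean(V) = (5 + 1 + 4 + 3) / 4 = 13/4 = 3.25

Step 2 — sample covariance S[i,j] = (1/(n-1)) · Σ_k (x_{k,i} - mean_i) · (x_{k,j} - mean_j), with n-1 = 3.
  S[U,U] = ((-1.25)·(-1.25) + (0.75)·(0.75) + (0.75)·(0.75) + (-0.25)·(-0.25)) / 3 = 2.75/3 = 0.9167
  S[U,V] = ((-1.25)·(1.75) + (0.75)·(-2.25) + (0.75)·(0.75) + (-0.25)·(-0.25)) / 3 = -3.25/3 = -1.0833
  S[V,V] = ((1.75)·(1.75) + (-2.25)·(-2.25) + (0.75)·(0.75) + (-0.25)·(-0.25)) / 3 = 8.75/3 = 2.9167

S is symmetric (S[j,i] = S[i,j]). Assembling:

S = [[0.9167, -1.0833],
 [-1.0833, 2.9167]]


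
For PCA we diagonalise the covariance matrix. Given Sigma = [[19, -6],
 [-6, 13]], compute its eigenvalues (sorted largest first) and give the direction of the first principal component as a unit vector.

Step 1 — characteristic polynomial of 2×2 Sigma:
  det(Sigma - λI) = λ² - trace · λ + det = 0.
  trace = 19 + 13 = 32, det = 19·13 - (-6)² = 211.
Step 2 — discriminant:
  Δ = trace² - 4·det = 1024 - 844 = 180.
Step 3 — eigenvalues:
  λ = (trace ± √Δ)/2 = (32 ± 13.4164)/2,
  λ_1 = 22.7082,  λ_2 = 9.2918.

Step 4 — unit eigenvector for λ_1: solve (Sigma - λ_1 I)v = 0. First row:
  (19 - 22.7082)·v_x + (-6)·v_y = 0, i.e. (-3.7082)·v_x + (-6)·v_y = 0,
  so v ∝ (b, λ_1 - a) = (-6, 3.7082); multiply by -1 so the first entry is positive: u = (6, -3.7082).
  ||u|| = √((6)² + (-3.7082)²) = √(49.7508) ≈ 7.0534,
  v_1 = u/||u|| ≈ (0.8507, -0.5257) (||v_1|| = 1).

λ_1 = 22.7082,  λ_2 = 9.2918;  v_1 ≈ (0.8507, -0.5257)


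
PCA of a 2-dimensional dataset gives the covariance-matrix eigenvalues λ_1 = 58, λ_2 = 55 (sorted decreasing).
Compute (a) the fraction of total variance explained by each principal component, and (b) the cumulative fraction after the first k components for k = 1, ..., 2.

Step 1 — total variance = trace(Sigma) = Σ λ_i = 58 + 55 = 113.

Step 2 — fraction explained by component i = λ_i / Σ λ:
  PC1: 58/113 = 0.5133
  PC2: 55/113 = 0.4867

Step 3 — cumulative fraction after k components = (λ_1 + ... + λ_k) / Σ λ:
  k = 1: 58/113 = 0.5133
  k = 2: (58 + 55)/113 = 113/113 = 1

Summary (fraction, with percent):

explained: PC1 0.5133 (51.33%), PC2 0.4867 (48.67%);  cumulative: 0.5133, 1


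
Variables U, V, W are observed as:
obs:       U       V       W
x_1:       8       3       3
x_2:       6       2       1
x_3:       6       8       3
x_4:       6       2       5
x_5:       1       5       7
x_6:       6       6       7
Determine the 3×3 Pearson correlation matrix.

Step 1 — column means:
  mean(U) = (8 + 6 + 6 + 6 + 1 + 6) / 6 = 33/6 = 5.5
  mean(V) = (3 + 2 + 8 + 2 + 5 + 6) / 6 = 26/6 = 4.3333
  mean(W) = (3 + 1 + 3 + 5 + 7 + 7) / 6 = 26/6 = 4.3333

Step 2 — sample variances and covariances s[i,j] = (1/(n-1)) · Σ_k (x_{k,i} - mean_i) · (x_{k,j} - mean_j), with n-1 = 5:
  s[U,U] = ((2.5)·(2.5) + (0.5)·(0.5) + (0.5)·(0.5) + (0.5)·(0.5) + (-4.5)·(-4.5) + (0.5)·(0.5)) / 5 = 27.5/5 = 5.5
  s[U,V] = ((2.5)·(-1.3333) + (0.5)·(-2.3333) + (0.5)·(3.6667) + (0.5)·(-2.3333) + (-4.5)·(0.6667) + (0.5)·(1.6667)) / 5 = -6/5 = -1.2
  s[U,W] = ((2.5)·(-1.3333) + (0.5)·(-3.3333) + (0.5)·(-1.3333) + (0.5)·(0.6667) + (-4.5)·(2.6667) + (0.5)·(2.6667)) / 5 = -16/5 = -3.2
  s[V,V] = ((-1.3333)·(-1.3333) + (-2.3333)·(-2.3333) + (3.6667)·(3.6667) + (-2.3333)·(-2.3333) + (0.6667)·(0.6667) + (1.6667)·(1.6667)) / 5 = 29.3333/5 = 5.8667
  s[V,W] = ((-1.3333)·(-1.3333) + (-2.3333)·(-3.3333) + (3.6667)·(-1.3333) + (-2.3333)·(0.6667) + (0.6667)·(2.6667) + (1.6667)·(2.6667)) / 5 = 9.3333/5 = 1.8667
  s[W,W] = ((-1.3333)·(-1.3333) + (-3.3333)·(-3.3333) + (-1.3333)·(-1.3333) + (0.6667)·(0.6667) + (2.6667)·(2.6667) + (2.6667)·(2.6667)) / 5 = 29.3333/5 = 5.8667
  Sample standard deviations s_i = √(s[i,i]):
  s(U) = √(5.5) = 2.3452
  s(V) = √(5.8667) = 2.4221
  s(W) = √(5.8667) = 2.4221

Step 3 — r_{ij} = s_{ij} / (s_i · s_j):
  r[U,U] = 1 (diagonal).
  r[U,V] = -1.2 / (2.3452 · 2.4221) = -1.2 / 5.6804 = -0.2113
  r[U,W] = -3.2 / (2.3452 · 2.4221) = -3.2 / 5.6804 = -0.5633
  r[V,V] = 1 (diagonal).
  r[V,W] = 1.8667 / (2.4221 · 2.4221) = 1.8667 / 5.8667 = 0.3182
  r[W,W] = 1 (diagonal).

R is symmetric with unit diagonal. Assembling:

R = [[1, -0.2113, -0.5633],
 [-0.2113, 1, 0.3182],
 [-0.5633, 0.3182, 1]]


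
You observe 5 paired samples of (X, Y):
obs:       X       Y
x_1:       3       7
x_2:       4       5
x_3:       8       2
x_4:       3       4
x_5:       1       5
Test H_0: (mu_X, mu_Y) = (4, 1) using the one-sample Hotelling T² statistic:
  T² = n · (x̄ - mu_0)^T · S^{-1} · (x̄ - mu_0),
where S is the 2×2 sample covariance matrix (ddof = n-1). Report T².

Step 1 — sample mean vector:
  mean(X) = (3 + 4 + 8 + 3 + 1) / 5 = 19/5 = 3.8
  mean(Y) = (7 + 5 + 2 + 4 + 5) / 5 = 23/5 = 4.6
  x̄ = (3.8, 4.6),  deviation x̄ - mu_0 = (3.8, 4.6) - (4, 1) = (-0.2, 3.6).

Step 2 — sample covariance matrix, S[i,j] = (1/(n-1)) · Σ_k (x_{k,i} - mean_i) · (x_{k,j} - mean_j), divisor n-1 = 4:
  S[X,X] = ((-0.8)·(-0.8) + (0.2)·(0.2) + (4.2)·(4.2) + (-0.8)·(-0.8) + (-2.8)·(-2.8)) / 4 = 26.8/4 = 6.7
  S[X,Y] = ((-0.8)·(2.4) + (0.2)·(0.4) + (4.2)·(-2.6) + (-0.8)·(-0.6) + (-2.8)·(0.4)) / 4 = -13.4/4 = -3.35
  S[Y,Y] = ((2.4)·(2.4) + (0.4)·(0.4) + (-2.6)·(-2.6) + (-0.6)·(-0.6) + (0.4)·(0.4)) / 4 = 13.2/4 = 3.3
  S = [[6.7, -3.35],
 [-3.35, 3.3]].

Step 3 — invert S. det(S) = 6.7·3.3 - (-3.35)² = 10.8875.
  S^{-1} = (1/det) · [[d, -b], [-b, a]] = [[0.3031, 0.3077],
 [0.3077, 0.6154]].

Step 4 — quadratic form (x̄ - mu_0)^T · S^{-1} · (x̄ - mu_0):
  S^{-1} · (x̄ - mu_0) = (1.0471, 2.1538),
  (x̄ - mu_0)^T · [...] = (-0.2)·(1.0471) + (3.6)·(2.1538) = 7.5444.

Step 5 — scale by n: T² = 5 · 7.5444 = 37.7222.

T² ≈ 37.7222


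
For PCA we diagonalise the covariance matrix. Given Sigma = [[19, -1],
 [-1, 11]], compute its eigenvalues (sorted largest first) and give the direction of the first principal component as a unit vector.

Step 1 — characteristic polynomial of 2×2 Sigma:
  det(Sigma - λI) = λ² - trace · λ + det = 0.
  trace = 19 + 11 = 30, det = 19·11 - (-1)² = 208.
Step 2 — discriminant:
  Δ = trace² - 4·det = 900 - 832 = 68.
Step 3 — eigenvalues:
  λ = (trace ± √Δ)/2 = (30 ± 8.2462)/2,
  λ_1 = 19.1231,  λ_2 = 10.8769.

Step 4 — unit eigenvector for λ_1: solve (Sigma - λ_1 I)v = 0. First row:
  (19 - 19.1231)·v_x + (-1)·v_y = 0, i.e. (-0.1231)·v_x + (-1)·v_y = 0,
  so v ∝ (b, λ_1 - a) = (-1, 0.1231); multiply by -1 so the first entry is positive: u = (1, -0.1231).
  ||u|| = √((1)² + (-0.1231)²) = √(1.0152) ≈ 1.0075,
  v_1 = u/||u|| ≈ (0.9925, -0.1222) (||v_1|| = 1).

λ_1 = 19.1231,  λ_2 = 10.8769;  v_1 ≈ (0.9925, -0.1222)


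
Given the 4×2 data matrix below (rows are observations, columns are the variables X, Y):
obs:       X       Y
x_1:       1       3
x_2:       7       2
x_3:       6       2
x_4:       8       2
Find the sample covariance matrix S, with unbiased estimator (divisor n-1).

Step 1 — column means:
  mean(X) = (1 + 7 + 6 + 8) / 4 = 22/4 = 5.5
  mean(Y) = (3 + 2 + 2 + 2) / 4 = 9/4 = 2.25

Step 2 — sample covariance S[i,j] = (1/(n-1)) · Σ_k (x_{k,i} - mean_i) · (x_{k,j} - mean_j), with n-1 = 3.
  S[X,X] = ((-4.5)·(-4.5) + (1.5)·(1.5) + (0.5)·(0.5) + (2.5)·(2.5)) / 3 = 29/3 = 9.6667
  S[X,Y] = ((-4.5)·(0.75) + (1.5)·(-0.25) + (0.5)·(-0.25) + (2.5)·(-0.25)) / 3 = -4.5/3 = -1.5
  S[Y,Y] = ((0.75)·(0.75) + (-0.25)·(-0.25) + (-0.25)·(-0.25) + (-0.25)·(-0.25)) / 3 = 0.75/3 = 0.25

S is symmetric (S[j,i] = S[i,j]). Assembling:

S = [[9.6667, -1.5],
 [-1.5, 0.25]]


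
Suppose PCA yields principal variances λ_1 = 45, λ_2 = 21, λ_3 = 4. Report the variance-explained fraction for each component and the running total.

Step 1 — total variance = trace(Sigma) = Σ λ_i = 45 + 21 + 4 = 70.

Step 2 — fraction explained by component i = λ_i / Σ λ:
  PC1: 45/70 = 0.6429
  PC2: 21/70 = 0.3
  PC3: 4/70 = 0.0571

Step 3 — cumulative fraction after k components = (λ_1 + ... + λ_k) / Σ λ:
  k = 1: 45/70 = 0.6429
  k = 2: (45 + 21)/70 = 66/70 = 0.9429
  k = 3: (45 + 21 + 4)/70 = 70/70 = 1

Summary (fraction, with percent):

explained: PC1 0.6429 (64.29%), PC2 0.3 (30%), PC3 0.0571 (5.71%);  cumulative: 0.6429, 0.9429, 1


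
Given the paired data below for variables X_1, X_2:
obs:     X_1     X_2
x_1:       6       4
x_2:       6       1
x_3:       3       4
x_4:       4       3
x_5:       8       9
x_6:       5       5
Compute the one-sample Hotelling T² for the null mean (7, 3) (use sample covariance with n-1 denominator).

Step 1 — sample mean vector:
  mean(X_1) = (6 + 6 + 3 + 4 + 8 + 5) / 6 = 32/6 = 5.3333
  mean(X_2) = (4 + 1 + 4 + 3 + 9 + 5) / 6 = 26/6 = 4.3333
  x̄ = (5.3333, 4.3333),  deviation x̄ - mu_0 = (5.3333, 4.3333) - (7, 3) = (-1.6667, 1.3333).

Step 2 — sample covariance matrix, S[i,j] = (1/(n-1)) · Σ_k (x_{k,i} - mean_i) · (x_{k,j} - mean_j), divisor n-1 = 5:
  S[X_1,X_1] = ((0.6667)·(0.6667) + (0.6667)·(0.6667) + (-2.3333)·(-2.3333) + (-1.3333)·(-1.3333) + (2.6667)·(2.6667) + (-0.3333)·(-0.3333)) / 5 = 15.3333/5 = 3.0667
  S[X_1,X_2] = ((0.6667)·(-0.3333) + (0.6667)·(-3.3333) + (-2.3333)·(-0.3333) + (-1.3333)·(-1.3333) + (2.6667)·(4.6667) + (-0.3333)·(0.6667)) / 5 = 12.3333/5 = 2.4667
  S[X_2,X_2] = ((-0.3333)·(-0.3333) + (-3.3333)·(-3.3333) + (-0.3333)·(-0.3333) + (-1.3333)·(-1.3333) + (4.6667)·(4.6667) + (0.6667)·(0.6667)) / 5 = 35.3333/5 = 7.0667
  S = [[3.0667, 2.4667],
 [2.4667, 7.0667]].

Step 3 — invert S. det(S) = 3.0667·7.0667 - (2.4667)² = 15.5867.
  S^{-1} = (1/det) · [[d, -b], [-b, a]] = [[0.4534, -0.1583],
 [-0.1583, 0.1967]].

Step 4 — quadratic form (x̄ - mu_0)^T · S^{-1} · (x̄ - mu_0):
  S^{-1} · (x̄ - mu_0) = (-0.9666, 0.5261),
  (x̄ - mu_0)^T · [...] = (-1.6667)·(-0.9666) + (1.3333)·(0.5261) = 2.3125.

Step 5 — scale by n: T² = 6 · 2.3125 = 13.8751.

T² ≈ 13.8751


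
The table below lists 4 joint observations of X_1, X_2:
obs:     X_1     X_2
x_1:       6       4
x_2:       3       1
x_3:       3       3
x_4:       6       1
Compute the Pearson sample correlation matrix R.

Step 1 — column means:
  mean(X_1) = (6 + 3 + 3 + 6) / 4 = 18/4 = 4.5
  mean(X_2) = (4 + 1 + 3 + 1) / 4 = 9/4 = 2.25

Step 2 — sample variances and covariances s[i,j] = (1/(n-1)) · Σ_k (x_{k,i} - mean_i) · (x_{k,j} - mean_j), with n-1 = 3:
  s[X_1,X_1] = ((1.5)·(1.5) + (-1.5)·(-1.5) + (-1.5)·(-1.5) + (1.5)·(1.5)) / 3 = 9/3 = 3
  s[X_1,X_2] = ((1.5)·(1.75) + (-1.5)·(-1.25) + (-1.5)·(0.75) + (1.5)·(-1.25)) / 3 = 1.5/3 = 0.5
  s[X_2,X_2] = ((1.75)·(1.75) + (-1.25)·(-1.25) + (0.75)·(0.75) + (-1.25)·(-1.25)) / 3 = 6.75/3 = 2.25
  Sample standard deviations s_i = √(s[i,i]):
  s(X_1) = √(3) = 1.7321
  s(X_2) = √(2.25) = 1.5

Step 3 — r_{ij} = s_{ij} / (s_i · s_j):
  r[X_1,X_1] = 1 (diagonal).
  r[X_1,X_2] = 0.5 / (1.7321 · 1.5) = 0.5 / 2.5981 = 0.1925
  r[X_2,X_2] = 1 (diagonal).

R is symmetric with unit diagonal. Assembling:

R = [[1, 0.1925],
 [0.1925, 1]]


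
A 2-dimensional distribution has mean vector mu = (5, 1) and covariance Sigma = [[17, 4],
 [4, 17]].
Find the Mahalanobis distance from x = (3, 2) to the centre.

Step 1 — centre the observation: (x - mu) = (-2, 1).

Step 2 — invert Sigma. det(Sigma) = 17·17 - (4)² = 273.
  Sigma^{-1} = (1/det) · [[d, -b], [-b, a]] = [[0.0623, -0.0147],
 [-0.0147, 0.0623]].

Step 3 — form the quadratic (x - mu)^T · Sigma^{-1} · (x - mu):
  Sigma^{-1} · (x - mu) = (-0.1392, 0.0916).
  (x - mu)^T · [Sigma^{-1} · (x - mu)] = (-2)·(-0.1392) + (1)·(0.0916) = 0.37.

Step 4 — take square root: d = √(0.37) ≈ 0.6082.

d(x, mu) = √(0.37) ≈ 0.6082


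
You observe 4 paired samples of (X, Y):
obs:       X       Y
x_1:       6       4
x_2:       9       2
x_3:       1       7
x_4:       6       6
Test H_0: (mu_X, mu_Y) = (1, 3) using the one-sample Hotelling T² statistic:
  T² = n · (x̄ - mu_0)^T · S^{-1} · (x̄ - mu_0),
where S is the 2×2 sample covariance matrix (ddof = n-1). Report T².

Step 1 — sample mean vector:
  mean(X) = (6 + 9 + 1 + 6) / 4 = 22/4 = 5.5
  mean(Y) = (4 + 2 + 7 + 6) / 4 = 19/4 = 4.75
  x̄ = (5.5, 4.75),  deviation x̄ - mu_0 = (5.5, 4.75) - (1, 3) = (4.5, 1.75).

Step 2 — sample covariance matrix, S[i,j] = (1/(n-1)) · Σ_k (x_{k,i} - mean_i) · (x_{k,j} - mean_j), divisor n-1 = 3:
  S[X,X] = ((0.5)·(0.5) + (3.5)·(3.5) + (-4.5)·(-4.5) + (0.5)·(0.5)) / 3 = 33/3 = 11
  S[X,Y] = ((0.5)·(-0.75) + (3.5)·(-2.75) + (-4.5)·(2.25) + (0.5)·(1.25)) / 3 = -19.5/3 = -6.5
  S[Y,Y] = ((-0.75)·(-0.75) + (-2.75)·(-2.75) + (2.25)·(2.25) + (1.25)·(1.25)) / 3 = 14.75/3 = 4.9167
  S = [[11, -6.5],
 [-6.5, 4.9167]].

Step 3 — invert S. det(S) = 11·4.9167 - (-6.5)² = 11.8333.
  S^{-1} = (1/det) · [[d, -b], [-b, a]] = [[0.4155, 0.5493],
 [0.5493, 0.9296]].

Step 4 — quadratic form (x̄ - mu_0)^T · S^{-1} · (x̄ - mu_0):
  S^{-1} · (x̄ - mu_0) = (2.831, 4.0986),
  (x̄ - mu_0)^T · [...] = (4.5)·(2.831) + (1.75)·(4.0986) = 19.912.

Step 5 — scale by n: T² = 4 · 19.912 = 79.6479.

T² ≈ 79.6479


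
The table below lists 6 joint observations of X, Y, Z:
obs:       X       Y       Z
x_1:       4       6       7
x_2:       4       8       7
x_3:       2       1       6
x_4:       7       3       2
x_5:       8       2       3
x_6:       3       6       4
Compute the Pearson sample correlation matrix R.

Step 1 — column means:
  mean(X) = (4 + 4 + 2 + 7 + 8 + 3) / 6 = 28/6 = 4.6667
  mean(Y) = (6 + 8 + 1 + 3 + 2 + 6) / 6 = 26/6 = 4.3333
  mean(Z) = (7 + 7 + 6 + 2 + 3 + 4) / 6 = 29/6 = 4.8333

Step 2 — sample variances and covariances s[i,j] = (1/(n-1)) · Σ_k (x_{k,i} - mean_i) · (x_{k,j} - mean_j), with n-1 = 5:
  s[X,X] = ((-0.6667)·(-0.6667) + (-0.6667)·(-0.6667) + (-2.6667)·(-2.6667) + (2.3333)·(2.3333) + (3.3333)·(3.3333) + (-1.6667)·(-1.6667)) / 5 = 27.3333/5 = 5.4667
  s[X,Y] = ((-0.6667)·(1.6667) + (-0.6667)·(3.6667) + (-2.6667)·(-3.3333) + (2.3333)·(-1.3333) + (3.3333)·(-2.3333) + (-1.6667)·(1.6667)) / 5 = -8.3333/5 = -1.6667
  s[X,Z] = ((-0.6667)·(2.1667) + (-0.6667)·(2.1667) + (-2.6667)·(1.1667) + (2.3333)·(-2.8333) + (3.3333)·(-1.8333) + (-1.6667)·(-0.8333)) / 5 = -17.3333/5 = -3.4667
  s[Y,Y] = ((1.6667)·(1.6667) + (3.6667)·(3.6667) + (-3.3333)·(-3.3333) + (-1.3333)·(-1.3333) + (-2.3333)·(-2.3333) + (1.6667)·(1.6667)) / 5 = 37.3333/5 = 7.4667
  s[Y,Z] = ((1.6667)·(2.1667) + (3.6667)·(2.1667) + (-3.3333)·(1.1667) + (-1.3333)·(-2.8333) + (-2.3333)·(-1.8333) + (1.6667)·(-0.8333)) / 5 = 14.3333/5 = 2.8667
  s[Z,Z] = ((2.1667)·(2.1667) + (2.1667)·(2.1667) + (1.1667)·(1.1667) + (-2.8333)·(-2.8333) + (-1.8333)·(-1.8333) + (-0.8333)·(-0.8333)) / 5 = 22.8333/5 = 4.5667
  Sample standard deviations s_i = √(s[i,i]):
  s(X) = √(5.4667) = 2.3381
  s(Y) = √(7.4667) = 2.7325
  s(Z) = √(4.5667) = 2.137

Step 3 — r_{ij} = s_{ij} / (s_i · s_j):
  r[X,X] = 1 (diagonal).
  r[X,Y] = -1.6667 / (2.3381 · 2.7325) = -1.6667 / 6.3889 = -0.2609
  r[X,Z] = -3.4667 / (2.3381 · 2.137) = -3.4667 / 4.9964 = -0.6938
  r[Y,Y] = 1 (diagonal).
  r[Y,Z] = 2.8667 / (2.7325 · 2.137) = 2.8667 / 5.8393 = 0.4909
  r[Z,Z] = 1 (diagonal).

R is symmetric with unit diagonal. Assembling:

R = [[1, -0.2609, -0.6938],
 [-0.2609, 1, 0.4909],
 [-0.6938, 0.4909, 1]]


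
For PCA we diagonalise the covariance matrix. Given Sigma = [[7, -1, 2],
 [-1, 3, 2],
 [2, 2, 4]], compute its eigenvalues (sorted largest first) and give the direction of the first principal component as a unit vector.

Step 1 — characteristic polynomial p(λ) = det(λI - Sigma) = λ³ - tr·λ² + c_1·λ - det, where tr = trace, c_1 = sum of the principal 2×2 minors, det = det(Sigma):
  tr = 7 + 3 + 4 = 14,
  c_1 = (7·3 - (-1)²) + (7·4 - (2)²) + (3·4 - (2)²) = 20 + 24 + 8 = 52,
  det = 7·(3·4 - (2)²) - (-1)·((-1)·4 - (2)·(2)) + (2)·((-1)·(2) - 3·(2)) = 7·(8) - (-1)·(-8) + (2)·(-8) = 32.
  So p(λ) = λ³ - 14λ² + 52λ - 32.
Step 2 — look for an integer root (rational root theorem: any rational root is an integer divisor of 32). Testing λ = 8:
  p(8) = 512 - 896 + 416 - 32 = 0  ✓
  Dividing out (λ - 8): p(λ) = (λ - 8)(λ² - 6λ + 4).
Step 3 — remaining eigenvalues from the quadratic λ² - 6λ + 4 = 0:
  Δ = 6² - 4·4 = 36 - 16 = 20,  λ = (6 ± √20)/2 = (6 ± 4.4721)/2 ≈ 5.2361 or 0.7639.
  Sorted: λ_1 = 8,  λ_2 = 5.2361,  λ_3 = 0.7639  (check: sum = 14 = tr ✓).

Step 4 — unit eigenvector for λ_1 = 8: v spans the null space of (Sigma - λ_1 I), whose rows are
  r_1 = (-1, -1, 2),  r_2 = (-1, -5, 2),  r_3 = (2, 2, -4).
  v is orthogonal to every row, so take v ∝ r_1 × r_2 = ((-1)·(2) - (2)·(-5), (2)·(-1) - (-1)·(2), (-1)·(-5) - (-1)·(-1)) = (8, 0, 4).
  Rescale (divide by 4): u = (2, 0, 1).
  ||u|| = √((2)² + (0)² + (1)²) = √(5) ≈ 2.2361,  v_1 = u/||u|| ≈ (0.8944, 0, 0.4472) (||v_1|| = 1).

λ_1 = 8,  λ_2 = 5.2361,  λ_3 = 0.7639;  v_1 ≈ (0.8944, 0, 0.4472)


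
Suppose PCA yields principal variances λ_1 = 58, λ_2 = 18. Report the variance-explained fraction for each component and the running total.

Step 1 — total variance = trace(Sigma) = Σ λ_i = 58 + 18 = 76.

Step 2 — fraction explained by component i = λ_i / Σ λ:
  PC1: 58/76 = 0.7632
  PC2: 18/76 = 0.2368

Step 3 — cumulative fraction after k components = (λ_1 + ... + λ_k) / Σ λ:
  k = 1: 58/76 = 0.7632
  k = 2: (58 + 18)/76 = 76/76 = 1

Summary (fraction, with percent):

explained: PC1 0.7632 (76.32%), PC2 0.2368 (23.68%);  cumulative: 0.7632, 1


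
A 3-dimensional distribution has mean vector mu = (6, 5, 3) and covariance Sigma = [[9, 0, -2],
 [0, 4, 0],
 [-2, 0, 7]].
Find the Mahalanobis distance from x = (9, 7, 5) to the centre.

Step 1 — centre the observation: (x - mu) = (3, 2, 2).

Step 2 — invert Sigma (cofactor / det for 3×3, or solve directly):
  Sigma^{-1} = [[0.1186, 0, 0.0339],
 [0, 0.25, 0],
 [0.0339, 0, 0.1525]].

Step 3 — form the quadratic (x - mu)^T · Sigma^{-1} · (x - mu):
  Sigma^{-1} · (x - mu) = (0.4237, 0.5, 0.4068).
  (x - mu)^T · [Sigma^{-1} · (x - mu)] = (3)·(0.4237) + (2)·(0.5) + (2)·(0.4068) = 3.0847.

Step 4 — take square root: d = √(3.0847) ≈ 1.7563.

d(x, mu) = √(3.0847) ≈ 1.7563


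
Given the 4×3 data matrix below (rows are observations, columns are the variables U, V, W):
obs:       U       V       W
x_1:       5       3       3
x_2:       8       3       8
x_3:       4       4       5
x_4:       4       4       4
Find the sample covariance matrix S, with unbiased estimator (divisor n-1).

Step 1 — column means:
  mean(U) = (5 + 8 + 4 + 4) / 4 = 21/4 = 5.25
  mean(V) = (3 + 3 + 4 + 4) / 4 = 14/4 = 3.5
  mean(W) = (3 + 8 + 5 + 4) / 4 = 20/4 = 5

Step 2 — sample covariance S[i,j] = (1/(n-1)) · Σ_k (x_{k,i} - mean_i) · (x_{k,j} - mean_j), with n-1 = 3.
  S[U,U] = ((-0.25)·(-0.25) + (2.75)·(2.75) + (-1.25)·(-1.25) + (-1.25)·(-1.25)) / 3 = 10.75/3 = 3.5833
  S[U,V] = ((-0.25)·(-0.5) + (2.75)·(-0.5) + (-1.25)·(0.5) + (-1.25)·(0.5)) / 3 = -2.5/3 = -0.8333
  S[U,W] = ((-0.25)·(-2) + (2.75)·(3) + (-1.25)·(0) + (-1.25)·(-1)) / 3 = 10/3 = 3.3333
  S[V,V] = ((-0.5)·(-0.5) + (-0.5)·(-0.5) + (0.5)·(0.5) + (0.5)·(0.5)) / 3 = 1/3 = 0.3333
  S[V,W] = ((-0.5)·(-2) + (-0.5)·(3) + (0.5)·(0) + (0.5)·(-1)) / 3 = -1/3 = -0.3333
  S[W,W] = ((-2)·(-2) + (3)·(3) + (0)·(0) + (-1)·(-1)) / 3 = 14/3 = 4.6667

S is symmetric (S[j,i] = S[i,j]). Assembling:

S = [[3.5833, -0.8333, 3.3333],
 [-0.8333, 0.3333, -0.3333],
 [3.3333, -0.3333, 4.6667]]


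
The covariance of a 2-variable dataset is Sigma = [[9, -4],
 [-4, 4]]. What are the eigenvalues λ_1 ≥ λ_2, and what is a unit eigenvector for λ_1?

Step 1 — characteristic polynomial of 2×2 Sigma:
  det(Sigma - λI) = λ² - trace · λ + det = 0.
  trace = 9 + 4 = 13, det = 9·4 - (-4)² = 20.
Step 2 — discriminant:
  Δ = trace² - 4·det = 169 - 80 = 89.
Step 3 — eigenvalues:
  λ = (trace ± √Δ)/2 = (13 ± 9.434)/2,
  λ_1 = 11.217,  λ_2 = 1.783.

Step 4 — unit eigenvector for λ_1: solve (Sigma - λ_1 I)v = 0. First row:
  (9 - 11.217)·v_x + (-4)·v_y = 0, i.e. (-2.217)·v_x + (-4)·v_y = 0,
  so v ∝ (b, λ_1 - a) = (-4, 2.217); multiply by -1 so the first entry is positive: u = (4, -2.217).
  ||u|| = √((4)² + (-2.217)²) = √(20.915) ≈ 4.5733,
  v_1 = u/||u|| ≈ (0.8746, -0.4848) (||v_1|| = 1).

λ_1 = 11.217,  λ_2 = 1.783;  v_1 ≈ (0.8746, -0.4848)


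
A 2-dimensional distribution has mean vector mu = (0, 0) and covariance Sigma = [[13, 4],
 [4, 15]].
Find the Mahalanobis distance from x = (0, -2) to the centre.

Step 1 — centre the observation: (x - mu) = (0, -2).

Step 2 — invert Sigma. det(Sigma) = 13·15 - (4)² = 179.
  Sigma^{-1} = (1/det) · [[d, -b], [-b, a]] = [[0.0838, -0.0223],
 [-0.0223, 0.0726]].

Step 3 — form the quadratic (x - mu)^T · Sigma^{-1} · (x - mu):
  Sigma^{-1} · (x - mu) = (0.0447, -0.1453).
  (x - mu)^T · [Sigma^{-1} · (x - mu)] = (0)·(0.0447) + (-2)·(-0.1453) = 0.2905.

Step 4 — take square root: d = √(0.2905) ≈ 0.539.

d(x, mu) = √(0.2905) ≈ 0.539


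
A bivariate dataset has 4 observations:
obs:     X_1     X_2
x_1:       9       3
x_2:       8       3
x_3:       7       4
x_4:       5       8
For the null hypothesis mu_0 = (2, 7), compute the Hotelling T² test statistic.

Step 1 — sample mean vector:
  mean(X_1) = (9 + 8 + 7 + 5) / 4 = 29/4 = 7.25
  mean(X_2) = (3 + 3 + 4 + 8) / 4 = 18/4 = 4.5
  x̄ = (7.25, 4.5),  deviation x̄ - mu_0 = (7.25, 4.5) - (2, 7) = (5.25, -2.5).

Step 2 — sample covariance matrix, S[i,j] = (1/(n-1)) · Σ_k (x_{k,i} - mean_i) · (x_{k,j} - mean_j), divisor n-1 = 3:
  S[X_1,X_1] = ((1.75)·(1.75) + (0.75)·(0.75) + (-0.25)·(-0.25) + (-2.25)·(-2.25)) / 3 = 8.75/3 = 2.9167
  S[X_1,X_2] = ((1.75)·(-1.5) + (0.75)·(-1.5) + (-0.25)·(-0.5) + (-2.25)·(3.5)) / 3 = -11.5/3 = -3.8333
  S[X_2,X_2] = ((-1.5)·(-1.5) + (-1.5)·(-1.5) + (-0.5)·(-0.5) + (3.5)·(3.5)) / 3 = 17/3 = 5.6667
  S = [[2.9167, -3.8333],
 [-3.8333, 5.6667]].

Step 3 — invert S. det(S) = 2.9167·5.6667 - (-3.8333)² = 1.8333.
  S^{-1} = (1/det) · [[d, -b], [-b, a]] = [[3.0909, 2.0909],
 [2.0909, 1.5909]].

Step 4 — quadratic form (x̄ - mu_0)^T · S^{-1} · (x̄ - mu_0):
  S^{-1} · (x̄ - mu_0) = (11, 7),
  (x̄ - mu_0)^T · [...] = (5.25)·(11) + (-2.5)·(7) = 40.25.

Step 5 — scale by n: T² = 4 · 40.25 = 161.

T² ≈ 161


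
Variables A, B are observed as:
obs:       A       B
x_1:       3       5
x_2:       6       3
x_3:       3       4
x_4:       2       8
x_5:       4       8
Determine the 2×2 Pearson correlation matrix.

Step 1 — column means:
  mean(A) = (3 + 6 + 3 + 2 + 4) / 5 = 18/5 = 3.6
  mean(B) = (5 + 3 + 4 + 8 + 8) / 5 = 28/5 = 5.6

Step 2 — sample variances and covariances s[i,j] = (1/(n-1)) · Σ_k (x_{k,i} - mean_i) · (x_{k,j} - mean_j), with n-1 = 4:
  s[A,A] = ((-0.6)·(-0.6) + (2.4)·(2.4) + (-0.6)·(-0.6) + (-1.6)·(-1.6) + (0.4)·(0.4)) / 4 = 9.2/4 = 2.3
  s[A,B] = ((-0.6)·(-0.6) + (2.4)·(-2.6) + (-0.6)·(-1.6) + (-1.6)·(2.4) + (0.4)·(2.4)) / 4 = -7.8/4 = -1.95
  s[B,B] = ((-0.6)·(-0.6) + (-2.6)·(-2.6) + (-1.6)·(-1.6) + (2.4)·(2.4) + (2.4)·(2.4)) / 4 = 21.2/4 = 5.3
  Sample standard deviations s_i = √(s[i,i]):
  s(A) = √(2.3) = 1.5166
  s(B) = √(5.3) = 2.3022

Step 3 — r_{ij} = s_{ij} / (s_i · s_j):
  r[A,A] = 1 (diagonal).
  r[A,B] = -1.95 / (1.5166 · 2.3022) = -1.95 / 3.4914 = -0.5585
  r[B,B] = 1 (diagonal).

R is symmetric with unit diagonal. Assembling:

R = [[1, -0.5585],
 [-0.5585, 1]]


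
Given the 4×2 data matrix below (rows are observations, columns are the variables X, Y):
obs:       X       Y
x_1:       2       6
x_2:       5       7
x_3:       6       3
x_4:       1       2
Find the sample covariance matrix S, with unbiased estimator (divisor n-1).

Step 1 — column means:
  mean(X) = (2 + 5 + 6 + 1) / 4 = 14/4 = 3.5
  mean(Y) = (6 + 7 + 3 + 2) / 4 = 18/4 = 4.5

Step 2 — sample covariance S[i,j] = (1/(n-1)) · Σ_k (x_{k,i} - mean_i) · (x_{k,j} - mean_j), with n-1 = 3.
  S[X,X] = ((-1.5)·(-1.5) + (1.5)·(1.5) + (2.5)·(2.5) + (-2.5)·(-2.5)) / 3 = 17/3 = 5.6667
  S[X,Y] = ((-1.5)·(1.5) + (1.5)·(2.5) + (2.5)·(-1.5) + (-2.5)·(-2.5)) / 3 = 4/3 = 1.3333
  S[Y,Y] = ((1.5)·(1.5) + (2.5)·(2.5) + (-1.5)·(-1.5) + (-2.5)·(-2.5)) / 3 = 17/3 = 5.6667

S is symmetric (S[j,i] = S[i,j]). Assembling:

S = [[5.6667, 1.3333],
 [1.3333, 5.6667]]


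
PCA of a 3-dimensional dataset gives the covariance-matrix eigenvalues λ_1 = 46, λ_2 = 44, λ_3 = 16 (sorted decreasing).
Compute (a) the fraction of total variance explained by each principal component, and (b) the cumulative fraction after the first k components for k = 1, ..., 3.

Step 1 — total variance = trace(Sigma) = Σ λ_i = 46 + 44 + 16 = 106.

Step 2 — fraction explained by component i = λ_i / Σ λ:
  PC1: 46/106 = 0.434
  PC2: 44/106 = 0.4151
  PC3: 16/106 = 0.1509

Step 3 — cumulative fraction after k components = (λ_1 + ... + λ_k) / Σ λ:
  k = 1: 46/106 = 0.434
  k = 2: (46 + 44)/106 = 90/106 = 0.8491
  k = 3: (46 + 44 + 16)/106 = 106/106 = 1

Summary (fraction, with percent):

explained: PC1 0.434 (43.4%), PC2 0.4151 (41.51%), PC3 0.1509 (15.09%);  cumulative: 0.434, 0.8491, 1


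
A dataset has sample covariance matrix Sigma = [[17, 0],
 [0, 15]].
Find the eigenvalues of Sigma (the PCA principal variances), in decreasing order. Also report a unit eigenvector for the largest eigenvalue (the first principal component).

Step 1 — characteristic polynomial of 2×2 Sigma:
  det(Sigma - λI) = λ² - trace · λ + det = 0.
  trace = 17 + 15 = 32, det = 17·15 - (0)² = 255.
Step 2 — discriminant:
  Δ = trace² - 4·det = 1024 - 1020 = 4.
Step 3 — eigenvalues:
  λ = (trace ± √Δ)/2 = (32 ± 2)/2,
  λ_1 = 17,  λ_2 = 15.

Step 4 — unit eigenvector for λ_1: Sigma is diagonal, so its eigenvectors are the coordinate axes. λ_1 = 17 is the diagonal entry on the first coordinate axis, hence
  v_1 = (1, 0) (||v_1|| = 1).

λ_1 = 17,  λ_2 = 15;  v_1 ≈ (1, 0)


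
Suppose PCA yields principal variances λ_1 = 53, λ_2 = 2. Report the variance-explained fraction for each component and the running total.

Step 1 — total variance = trace(Sigma) = Σ λ_i = 53 + 2 = 55.

Step 2 — fraction explained by component i = λ_i / Σ λ:
  PC1: 53/55 = 0.9636
  PC2: 2/55 = 0.0364

Step 3 — cumulative fraction after k components = (λ_1 + ... + λ_k) / Σ λ:
  k = 1: 53/55 = 0.9636
  k = 2: (53 + 2)/55 = 55/55 = 1

Summary (fraction, with percent):

explained: PC1 0.9636 (96.36%), PC2 0.0364 (3.64%);  cumulative: 0.9636, 1


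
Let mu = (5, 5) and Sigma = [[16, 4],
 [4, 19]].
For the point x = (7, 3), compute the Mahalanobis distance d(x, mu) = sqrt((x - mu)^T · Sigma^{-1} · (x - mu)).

Step 1 — centre the observation: (x - mu) = (2, -2).

Step 2 — invert Sigma. det(Sigma) = 16·19 - (4)² = 288.
  Sigma^{-1} = (1/det) · [[d, -b], [-b, a]] = [[0.066, -0.0139],
 [-0.0139, 0.0556]].

Step 3 — form the quadratic (x - mu)^T · Sigma^{-1} · (x - mu):
  Sigma^{-1} · (x - mu) = (0.1597, -0.1389).
  (x - mu)^T · [Sigma^{-1} · (x - mu)] = (2)·(0.1597) + (-2)·(-0.1389) = 0.5972.

Step 4 — take square root: d = √(0.5972) ≈ 0.7728.

d(x, mu) = √(0.5972) ≈ 0.7728


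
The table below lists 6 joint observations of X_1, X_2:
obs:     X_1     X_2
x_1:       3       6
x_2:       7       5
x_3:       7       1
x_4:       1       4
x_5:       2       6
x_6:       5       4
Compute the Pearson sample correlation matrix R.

Step 1 — column means:
  mean(X_1) = (3 + 7 + 7 + 1 + 2 + 5) / 6 = 25/6 = 4.1667
  mean(X_2) = (6 + 5 + 1 + 4 + 6 + 4) / 6 = 26/6 = 4.3333

Step 2 — sample variances and covariances s[i,j] = (1/(n-1)) · Σ_k (x_{k,i} - mean_i) · (x_{k,j} - mean_j), with n-1 = 5:
  s[X_1,X_1] = ((-1.1667)·(-1.1667) + (2.8333)·(2.8333) + (2.8333)·(2.8333) + (-3.1667)·(-3.1667) + (-2.1667)·(-2.1667) + (0.8333)·(0.8333)) / 5 = 32.8333/5 = 6.5667
  s[X_1,X_2] = ((-1.1667)·(1.6667) + (2.8333)·(0.6667) + (2.8333)·(-3.3333) + (-3.1667)·(-0.3333) + (-2.1667)·(1.6667) + (0.8333)·(-0.3333)) / 5 = -12.3333/5 = -2.4667
  s[X_2,X_2] = ((1.6667)·(1.6667) + (0.6667)·(0.6667) + (-3.3333)·(-3.3333) + (-0.3333)·(-0.3333) + (1.6667)·(1.6667) + (-0.3333)·(-0.3333)) / 5 = 17.3333/5 = 3.4667
  Sample standard deviations s_i = √(s[i,i]):
  s(X_1) = √(6.5667) = 2.5626
  s(X_2) = √(3.4667) = 1.8619

Step 3 — r_{ij} = s_{ij} / (s_i · s_j):
  r[X_1,X_1] = 1 (diagonal).
  r[X_1,X_2] = -2.4667 / (2.5626 · 1.8619) = -2.4667 / 4.7712 = -0.517
  r[X_2,X_2] = 1 (diagonal).

R is symmetric with unit diagonal. Assembling:

R = [[1, -0.517],
 [-0.517, 1]]


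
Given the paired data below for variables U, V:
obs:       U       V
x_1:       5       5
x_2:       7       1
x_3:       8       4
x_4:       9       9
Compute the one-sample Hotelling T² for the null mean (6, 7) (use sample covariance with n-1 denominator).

Step 1 — sample mean vector:
  mean(U) = (5 + 7 + 8 + 9) / 4 = 29/4 = 7.25
  mean(V) = (5 + 1 + 4 + 9) / 4 = 19/4 = 4.75
  x̄ = (7.25, 4.75),  deviation x̄ - mu_0 = (7.25, 4.75) - (6, 7) = (1.25, -2.25).

Step 2 — sample covariance matrix, S[i,j] = (1/(n-1)) · Σ_k (x_{k,i} - mean_i) · (x_{k,j} - mean_j), divisor n-1 = 3:
  S[U,U] = ((-2.25)·(-2.25) + (-0.25)·(-0.25) + (0.75)·(0.75) + (1.75)·(1.75)) / 3 = 8.75/3 = 2.9167
  S[U,V] = ((-2.25)·(0.25) + (-0.25)·(-3.75) + (0.75)·(-0.75) + (1.75)·(4.25)) / 3 = 7.25/3 = 2.4167
  S[V,V] = ((0.25)·(0.25) + (-3.75)·(-3.75) + (-0.75)·(-0.75) + (4.25)·(4.25)) / 3 = 32.75/3 = 10.9167
  S = [[2.9167, 2.4167],
 [2.4167, 10.9167]].

Step 3 — invert S. det(S) = 2.9167·10.9167 - (2.4167)² = 26.
  S^{-1} = (1/det) · [[d, -b], [-b, a]] = [[0.4199, -0.0929],
 [-0.0929, 0.1122]].

Step 4 — quadratic form (x̄ - mu_0)^T · S^{-1} · (x̄ - mu_0):
  S^{-1} · (x̄ - mu_0) = (0.734, -0.3686),
  (x̄ - mu_0)^T · [...] = (1.25)·(0.734) + (-2.25)·(-0.3686) = 1.7468.

Step 5 — scale by n: T² = 4 · 1.7468 = 6.9872.

T² ≈ 6.9872


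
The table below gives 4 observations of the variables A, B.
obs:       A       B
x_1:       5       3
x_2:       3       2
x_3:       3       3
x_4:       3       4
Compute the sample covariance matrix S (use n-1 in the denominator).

Step 1 — column means:
  mean(A) = (5 + 3 + 3 + 3) / 4 = 14/4 = 3.5
  mean(B) = (3 + 2 + 3 + 4) / 4 = 12/4 = 3

Step 2 — sample covariance S[i,j] = (1/(n-1)) · Σ_k (x_{k,i} - mean_i) · (x_{k,j} - mean_j), with n-1 = 3.
  S[A,A] = ((1.5)·(1.5) + (-0.5)·(-0.5) + (-0.5)·(-0.5) + (-0.5)·(-0.5)) / 3 = 3/3 = 1
  S[A,B] = ((1.5)·(0) + (-0.5)·(-1) + (-0.5)·(0) + (-0.5)·(1)) / 3 = 0/3 = 0
  S[B,B] = ((0)·(0) + (-1)·(-1) + (0)·(0) + (1)·(1)) / 3 = 2/3 = 0.6667

S is symmetric (S[j,i] = S[i,j]). Assembling:

S = [[1, 0],
 [0, 0.6667]]


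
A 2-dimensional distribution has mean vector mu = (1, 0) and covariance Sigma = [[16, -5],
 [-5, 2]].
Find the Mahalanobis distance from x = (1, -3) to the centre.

Step 1 — centre the observation: (x - mu) = (0, -3).

Step 2 — invert Sigma. det(Sigma) = 16·2 - (-5)² = 7.
  Sigma^{-1} = (1/det) · [[d, -b], [-b, a]] = [[0.2857, 0.7143],
 [0.7143, 2.2857]].

Step 3 — form the quadratic (x - mu)^T · Sigma^{-1} · (x - mu):
  Sigma^{-1} · (x - mu) = (-2.1429, -6.8571).
  (x - mu)^T · [Sigma^{-1} · (x - mu)] = (0)·(-2.1429) + (-3)·(-6.8571) = 20.5714.

Step 4 — take square root: d = √(20.5714) ≈ 4.5356.

d(x, mu) = √(20.5714) ≈ 4.5356


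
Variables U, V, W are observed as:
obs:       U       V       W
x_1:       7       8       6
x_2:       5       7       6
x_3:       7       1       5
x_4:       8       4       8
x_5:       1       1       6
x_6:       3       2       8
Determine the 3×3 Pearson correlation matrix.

Step 1 — column means:
  mean(U) = (7 + 5 + 7 + 8 + 1 + 3) / 6 = 31/6 = 5.1667
  mean(V) = (8 + 7 + 1 + 4 + 1 + 2) / 6 = 23/6 = 3.8333
  mean(W) = (6 + 6 + 5 + 8 + 6 + 8) / 6 = 39/6 = 6.5

Step 2 — sample variances and covariances s[i,j] = (1/(n-1)) · Σ_k (x_{k,i} - mean_i) · (x_{k,j} - mean_j), with n-1 = 5:
  s[U,U] = ((1.8333)·(1.8333) + (-0.1667)·(-0.1667) + (1.8333)·(1.8333) + (2.8333)·(2.8333) + (-4.1667)·(-4.1667) + (-2.1667)·(-2.1667)) / 5 = 36.8333/5 = 7.3667
  s[U,V] = ((1.8333)·(4.1667) + (-0.1667)·(3.1667) + (1.8333)·(-2.8333) + (2.8333)·(0.1667) + (-4.1667)·(-2.8333) + (-2.1667)·(-1.8333)) / 5 = 18.1667/5 = 3.6333
  s[U,W] = ((1.8333)·(-0.5) + (-0.1667)·(-0.5) + (1.8333)·(-1.5) + (2.8333)·(1.5) + (-4.1667)·(-0.5) + (-2.1667)·(1.5)) / 5 = -0.5/5 = -0.1
  s[V,V] = ((4.1667)·(4.1667) + (3.1667)·(3.1667) + (-2.8333)·(-2.8333) + (0.1667)·(0.1667) + (-2.8333)·(-2.8333) + (-1.8333)·(-1.8333)) / 5 = 46.8333/5 = 9.3667
  s[V,W] = ((4.1667)·(-0.5) + (3.1667)·(-0.5) + (-2.8333)·(-1.5) + (0.1667)·(1.5) + (-2.8333)·(-0.5) + (-1.8333)·(1.5)) / 5 = -0.5/5 = -0.1
  s[W,W] = ((-0.5)·(-0.5) + (-0.5)·(-0.5) + (-1.5)·(-1.5) + (1.5)·(1.5) + (-0.5)·(-0.5) + (1.5)·(1.5)) / 5 = 7.5/5 = 1.5
  Sample standard deviations s_i = √(s[i,i]):
  s(U) = √(7.3667) = 2.7142
  s(V) = √(9.3667) = 3.0605
  s(W) = √(1.5) = 1.2247

Step 3 — r_{ij} = s_{ij} / (s_i · s_j):
  r[U,U] = 1 (diagonal).
  r[U,V] = 3.6333 / (2.7142 · 3.0605) = 3.6333 / 8.3067 = 0.4374
  r[U,W] = -0.1 / (2.7142 · 1.2247) = -0.1 / 3.3242 = -0.0301
  r[V,V] = 1 (diagonal).
  r[V,W] = -0.1 / (3.0605 · 1.2247) = -0.1 / 3.7483 = -0.0267
  r[W,W] = 1 (diagonal).

R is symmetric with unit diagonal. Assembling:

R = [[1, 0.4374, -0.0301],
 [0.4374, 1, -0.0267],
 [-0.0301, -0.0267, 1]]


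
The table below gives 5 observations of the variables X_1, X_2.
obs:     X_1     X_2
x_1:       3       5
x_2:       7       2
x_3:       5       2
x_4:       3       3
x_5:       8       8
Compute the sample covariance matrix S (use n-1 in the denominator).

Step 1 — column means:
  mean(X_1) = (3 + 7 + 5 + 3 + 8) / 5 = 26/5 = 5.2
  mean(X_2) = (5 + 2 + 2 + 3 + 8) / 5 = 20/5 = 4

Step 2 — sample covariance S[i,j] = (1/(n-1)) · Σ_k (x_{k,i} - mean_i) · (x_{k,j} - mean_j), with n-1 = 4.
  S[X_1,X_1] = ((-2.2)·(-2.2) + (1.8)·(1.8) + (-0.2)·(-0.2) + (-2.2)·(-2.2) + (2.8)·(2.8)) / 4 = 20.8/4 = 5.2
  S[X_1,X_2] = ((-2.2)·(1) + (1.8)·(-2) + (-0.2)·(-2) + (-2.2)·(-1) + (2.8)·(4)) / 4 = 8/4 = 2
  S[X_2,X_2] = ((1)·(1) + (-2)·(-2) + (-2)·(-2) + (-1)·(-1) + (4)·(4)) / 4 = 26/4 = 6.5

S is symmetric (S[j,i] = S[i,j]). Assembling:

S = [[5.2, 2],
 [2, 6.5]]


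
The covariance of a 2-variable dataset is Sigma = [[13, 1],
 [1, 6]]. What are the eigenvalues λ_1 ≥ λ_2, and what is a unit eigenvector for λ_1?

Step 1 — characteristic polynomial of 2×2 Sigma:
  det(Sigma - λI) = λ² - trace · λ + det = 0.
  trace = 13 + 6 = 19, det = 13·6 - (1)² = 77.
Step 2 — discriminant:
  Δ = trace² - 4·det = 361 - 308 = 53.
Step 3 — eigenvalues:
  λ = (trace ± √Δ)/2 = (19 ± 7.2801)/2,
  λ_1 = 13.1401,  λ_2 = 5.8599.

Step 4 — unit eigenvector for λ_1: solve (Sigma - λ_1 I)v = 0. First row:
  (13 - 13.1401)·v_x + (1)·v_y = 0, i.e. (-0.1401)·v_x + (1)·v_y = 0,
  so v ∝ (b, λ_1 - a) = (1, 0.1401) = u.
  ||u|| = √((1)² + (0.1401)²) = √(1.0196) ≈ 1.0098,
  v_1 = u/||u|| ≈ (0.9903, 0.1387) (||v_1|| = 1).

λ_1 = 13.1401,  λ_2 = 5.8599;  v_1 ≈ (0.9903, 0.1387)


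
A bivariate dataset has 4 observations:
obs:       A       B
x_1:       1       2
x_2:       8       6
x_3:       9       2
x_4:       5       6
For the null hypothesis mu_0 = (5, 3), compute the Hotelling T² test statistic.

Step 1 — sample mean vector:
  mean(A) = (1 + 8 + 9 + 5) / 4 = 23/4 = 5.75
  mean(B) = (2 + 6 + 2 + 6) / 4 = 16/4 = 4
  x̄ = (5.75, 4),  deviation x̄ - mu_0 = (5.75, 4) - (5, 3) = (0.75, 1).

Step 2 — sample covariance matrix, S[i,j] = (1/(n-1)) · Σ_k (x_{k,i} - mean_i) · (x_{k,j} - mean_j), divisor n-1 = 3:
  S[A,A] = ((-4.75)·(-4.75) + (2.25)·(2.25) + (3.25)·(3.25) + (-0.75)·(-0.75)) / 3 = 38.75/3 = 12.9167
  S[A,B] = ((-4.75)·(-2) + (2.25)·(2) + (3.25)·(-2) + (-0.75)·(2)) / 3 = 6/3 = 2
  S[B,B] = ((-2)·(-2) + (2)·(2) + (-2)·(-2) + (2)·(2)) / 3 = 16/3 = 5.3333
  S = [[12.9167, 2],
 [2, 5.3333]].

Step 3 — invert S. det(S) = 12.9167·5.3333 - (2)² = 64.8889.
  S^{-1} = (1/det) · [[d, -b], [-b, a]] = [[0.0822, -0.0308],
 [-0.0308, 0.1991]].

Step 4 — quadratic form (x̄ - mu_0)^T · S^{-1} · (x̄ - mu_0):
  S^{-1} · (x̄ - mu_0) = (0.0308, 0.1759),
  (x̄ - mu_0)^T · [...] = (0.75)·(0.0308) + (1)·(0.1759) = 0.1991.

Step 5 — scale by n: T² = 4 · 0.1991 = 0.7962.

T² ≈ 0.7962


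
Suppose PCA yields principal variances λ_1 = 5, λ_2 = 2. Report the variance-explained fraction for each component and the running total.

Step 1 — total variance = trace(Sigma) = Σ λ_i = 5 + 2 = 7.

Step 2 — fraction explained by component i = λ_i / Σ λ:
  PC1: 5/7 = 0.7143
  PC2: 2/7 = 0.2857

Step 3 — cumulative fraction after k components = (λ_1 + ... + λ_k) / Σ λ:
  k = 1: 5/7 = 0.7143
  k = 2: (5 + 2)/7 = 7/7 = 1

Summary (fraction, with percent):

explained: PC1 0.7143 (71.43%), PC2 0.2857 (28.57%);  cumulative: 0.7143, 1


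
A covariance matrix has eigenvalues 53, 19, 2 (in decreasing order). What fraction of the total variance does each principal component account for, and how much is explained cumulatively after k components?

Step 1 — total variance = trace(Sigma) = Σ λ_i = 53 + 19 + 2 = 74.

Step 2 — fraction explained by component i = λ_i / Σ λ:
  PC1: 53/74 = 0.7162
  PC2: 19/74 = 0.2568
  PC3: 2/74 = 0.027

Step 3 — cumulative fraction after k components = (λ_1 + ... + λ_k) / Σ λ:
  k = 1: 53/74 = 0.7162
  k = 2: (53 + 19)/74 = 72/74 = 0.973
  k = 3: (53 + 19 + 2)/74 = 74/74 = 1

Summary (fraction, with percent):

explained: PC1 0.7162 (71.62%), PC2 0.2568 (25.68%), PC3 0.027 (2.7%);  cumulative: 0.7162, 0.973, 1


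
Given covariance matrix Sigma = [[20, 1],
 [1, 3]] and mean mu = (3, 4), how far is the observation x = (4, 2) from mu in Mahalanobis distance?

Step 1 — centre the observation: (x - mu) = (1, -2).

Step 2 — invert Sigma. det(Sigma) = 20·3 - (1)² = 59.
  Sigma^{-1} = (1/det) · [[d, -b], [-b, a]] = [[0.0508, -0.0169],
 [-0.0169, 0.339]].

Step 3 — form the quadratic (x - mu)^T · Sigma^{-1} · (x - mu):
  Sigma^{-1} · (x - mu) = (0.0847, -0.6949).
  (x - mu)^T · [Sigma^{-1} · (x - mu)] = (1)·(0.0847) + (-2)·(-0.6949) = 1.4746.

Step 4 — take square root: d = √(1.4746) ≈ 1.2143.

d(x, mu) = √(1.4746) ≈ 1.2143


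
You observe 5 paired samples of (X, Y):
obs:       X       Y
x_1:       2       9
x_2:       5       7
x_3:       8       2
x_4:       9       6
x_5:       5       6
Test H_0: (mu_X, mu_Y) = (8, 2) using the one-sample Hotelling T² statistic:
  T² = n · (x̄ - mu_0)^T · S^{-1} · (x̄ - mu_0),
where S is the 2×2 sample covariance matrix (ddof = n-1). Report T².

Step 1 — sample mean vector:
  mean(X) = (2 + 5 + 8 + 9 + 5) / 5 = 29/5 = 5.8
  mean(Y) = (9 + 7 + 2 + 6 + 6) / 5 = 30/5 = 6
  x̄ = (5.8, 6),  deviation x̄ - mu_0 = (5.8, 6) - (8, 2) = (-2.2, 4).

Step 2 — sample covariance matrix, S[i,j] = (1/(n-1)) · Σ_k (x_{k,i} - mean_i) · (x_{k,j} - mean_j), divisor n-1 = 4:
  S[X,X] = ((-3.8)·(-3.8) + (-0.8)·(-0.8) + (2.2)·(2.2) + (3.2)·(3.2) + (-0.8)·(-0.8)) / 4 = 30.8/4 = 7.7
  S[X,Y] = ((-3.8)·(3) + (-0.8)·(1) + (2.2)·(-4) + (3.2)·(0) + (-0.8)·(0)) / 4 = -21/4 = -5.25
  S[Y,Y] = ((3)·(3) + (1)·(1) + (-4)·(-4) + (0)·(0) + (0)·(0)) / 4 = 26/4 = 6.5
  S = [[7.7, -5.25],
 [-5.25, 6.5]].

Step 3 — invert S. det(S) = 7.7·6.5 - (-5.25)² = 22.4875.
  S^{-1} = (1/det) · [[d, -b], [-b, a]] = [[0.289, 0.2335],
 [0.2335, 0.3424]].

Step 4 — quadratic form (x̄ - mu_0)^T · S^{-1} · (x̄ - mu_0):
  S^{-1} · (x̄ - mu_0) = (0.2979, 0.856),
  (x̄ - mu_0)^T · [...] = (-2.2)·(0.2979) + (4)·(0.856) = 2.7686.

Step 5 — scale by n: T² = 5 · 2.7686 = 13.8432.

T² ≈ 13.8432
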